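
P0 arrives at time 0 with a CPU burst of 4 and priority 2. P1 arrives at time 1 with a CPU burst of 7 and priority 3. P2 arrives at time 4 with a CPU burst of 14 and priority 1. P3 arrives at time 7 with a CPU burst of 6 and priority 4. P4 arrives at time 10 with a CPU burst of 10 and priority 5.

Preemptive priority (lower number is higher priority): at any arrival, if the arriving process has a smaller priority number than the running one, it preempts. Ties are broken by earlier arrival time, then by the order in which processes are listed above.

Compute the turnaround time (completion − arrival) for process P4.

Timeline: | P0 0-4 | P2 4-18 | P1 18-25 | P3 25-31 | P4 31-41 |
Completion: P0=4  P1=25  P2=18  P3=31  P4=41
Turnaround(P4) = completion − arrival = 41 − 10 = 31

31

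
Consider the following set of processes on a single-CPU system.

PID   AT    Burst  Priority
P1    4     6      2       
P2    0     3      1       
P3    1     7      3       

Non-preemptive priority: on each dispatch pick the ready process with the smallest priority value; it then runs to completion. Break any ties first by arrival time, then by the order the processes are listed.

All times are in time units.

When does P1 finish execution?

Schedule: | P2 0-3 | P3 3-10 | P1 10-16 |
Completion: P1=16  P2=3  P3=10
Turnaround (C−A): P1=12  P2=3  P3=9

16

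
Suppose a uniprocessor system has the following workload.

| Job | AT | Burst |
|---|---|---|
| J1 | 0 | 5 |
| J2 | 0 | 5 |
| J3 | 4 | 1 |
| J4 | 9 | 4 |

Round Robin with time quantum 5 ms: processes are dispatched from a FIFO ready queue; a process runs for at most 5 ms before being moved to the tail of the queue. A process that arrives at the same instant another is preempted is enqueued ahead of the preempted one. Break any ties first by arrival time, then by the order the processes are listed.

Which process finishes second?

Schedule: | J1 0-5 | J2 5-10 | J3 10-11 | J4 11-15 |
Completion: J1=5  J2=10  J3=11  J4=15
Finish order: J1 → J2 → J3 → J4

J2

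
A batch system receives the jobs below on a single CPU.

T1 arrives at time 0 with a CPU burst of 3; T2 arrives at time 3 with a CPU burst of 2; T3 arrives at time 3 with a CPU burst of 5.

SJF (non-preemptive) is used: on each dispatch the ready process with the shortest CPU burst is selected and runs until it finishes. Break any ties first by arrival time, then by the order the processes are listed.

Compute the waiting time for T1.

0

Timeline: | T1 0-3 | T2 3-5 | T3 5-10 |
Completion: T1=3  T2=5  T3=10
Turnaround (C−A): T1=3  T2=2  T3=7
Waiting(T1) = turnaround − burst = 3 − 3 = 0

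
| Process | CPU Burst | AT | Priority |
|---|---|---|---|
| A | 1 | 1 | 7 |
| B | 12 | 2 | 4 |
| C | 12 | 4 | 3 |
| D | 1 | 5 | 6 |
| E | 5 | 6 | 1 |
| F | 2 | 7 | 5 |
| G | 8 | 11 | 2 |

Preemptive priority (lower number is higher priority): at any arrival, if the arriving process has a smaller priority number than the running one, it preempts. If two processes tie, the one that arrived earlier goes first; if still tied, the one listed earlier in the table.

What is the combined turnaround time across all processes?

Timeline: | idle 0-1 | A 1-2 | B 2-4 | C 4-6 | E 6-11 | G 11-19 | C 19-29 | B 29-39 | F 39-41 | D 41-42 |
Completion: A=2  B=39  C=29  D=42  E=11  F=41  G=19
Turnaround (C−A): A=1  B=37  C=25  D=37  E=5  F=34  G=8
Turnaround = completion − arrival: A=1, B=37, C=25, D=37, E=5, F=34, G=8
Total turnaround = 1 + 37 + 25 + 37 + 5 + 34 + 8 = 147

147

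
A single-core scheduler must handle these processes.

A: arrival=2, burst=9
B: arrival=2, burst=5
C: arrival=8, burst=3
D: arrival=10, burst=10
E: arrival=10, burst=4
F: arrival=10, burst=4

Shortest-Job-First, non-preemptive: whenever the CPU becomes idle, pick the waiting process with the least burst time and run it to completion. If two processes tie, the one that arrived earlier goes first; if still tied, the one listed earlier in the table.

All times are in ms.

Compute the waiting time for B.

0

Gantt: | idle 0-2 | B 2-7 | A 7-16 | C 16-19 | E 19-23 | F 23-27 | D 27-37 |
Completion: A=16  B=7  C=19  D=37  E=23  F=27
Turnaround (C−A): A=14  B=5  C=11  D=27  E=13  F=17
Waiting(B) = turnaround − burst = 5 − 5 = 0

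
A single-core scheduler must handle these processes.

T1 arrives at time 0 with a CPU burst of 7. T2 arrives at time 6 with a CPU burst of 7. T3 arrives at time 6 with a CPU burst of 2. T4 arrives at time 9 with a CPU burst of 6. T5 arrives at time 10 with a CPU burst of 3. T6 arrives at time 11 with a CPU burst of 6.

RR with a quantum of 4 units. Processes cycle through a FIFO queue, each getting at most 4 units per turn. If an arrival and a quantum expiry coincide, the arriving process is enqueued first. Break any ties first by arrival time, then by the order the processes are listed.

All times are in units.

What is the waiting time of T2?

Schedule: | T1 0-7 | T2 7-11 | T3 11-13 | T4 13-17 | T5 17-20 | T6 20-24 | T2 24-27 | T4 27-29 | T6 29-31 |
Completion: T1=7  T2=27  T3=13  T4=29  T5=20  T6=31
Turnaround (C−A): T1=7  T2=21  T3=7  T4=20  T5=10  T6=20
Waiting(T2) = turnaround − burst = 21 − 7 = 14

14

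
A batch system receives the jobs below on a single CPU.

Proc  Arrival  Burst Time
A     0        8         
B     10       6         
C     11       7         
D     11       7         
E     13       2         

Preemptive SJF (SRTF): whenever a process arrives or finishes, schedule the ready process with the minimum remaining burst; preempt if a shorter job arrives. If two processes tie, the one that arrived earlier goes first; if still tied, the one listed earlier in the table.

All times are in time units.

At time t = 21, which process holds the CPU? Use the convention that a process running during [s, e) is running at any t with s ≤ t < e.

C

Schedule: | A 0-8 | idle 8-10 | B 10-13 | E 13-15 | B 15-18 | C 18-25 | D 25-32 |
Completion: A=8  B=18  C=25  D=32  E=15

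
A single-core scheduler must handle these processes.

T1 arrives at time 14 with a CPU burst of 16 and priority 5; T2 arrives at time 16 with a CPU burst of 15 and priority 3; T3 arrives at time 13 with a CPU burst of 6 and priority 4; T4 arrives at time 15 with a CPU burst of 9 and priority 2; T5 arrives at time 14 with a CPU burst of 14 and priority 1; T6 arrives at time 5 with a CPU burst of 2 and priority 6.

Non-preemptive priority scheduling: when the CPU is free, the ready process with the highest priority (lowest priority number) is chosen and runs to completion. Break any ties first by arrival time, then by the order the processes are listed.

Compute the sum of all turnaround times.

Gantt: | idle 0-5 | T6 5-7 | idle 7-13 | T3 13-19 | T5 19-33 | T4 33-42 | T2 42-57 | T1 57-73 |
Completion: T1=73  T2=57  T3=19  T4=42  T5=33  T6=7
Turnaround = completion − arrival: T1=59, T2=41, T3=6, T4=27, T5=19, T6=2
Total turnaround = 59 + 41 + 6 + 27 + 19 + 2 = 154

154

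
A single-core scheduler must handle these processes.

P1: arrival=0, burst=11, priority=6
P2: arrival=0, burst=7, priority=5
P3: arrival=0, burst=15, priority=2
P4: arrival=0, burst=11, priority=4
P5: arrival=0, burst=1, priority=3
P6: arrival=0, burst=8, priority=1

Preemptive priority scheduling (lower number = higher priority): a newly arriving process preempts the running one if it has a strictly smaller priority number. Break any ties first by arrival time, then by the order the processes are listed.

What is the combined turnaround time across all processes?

185

Timeline: | P6 0-8 | P3 8-23 | P5 23-24 | P4 24-35 | P2 35-42 | P1 42-53 |
Completion: P1=53  P2=42  P3=23  P4=35  P5=24  P6=8
Turnaround = completion − arrival: P1=53, P2=42, P3=23, P4=35, P5=24, P6=8
Total turnaround = 53 + 42 + 23 + 35 + 24 + 8 = 185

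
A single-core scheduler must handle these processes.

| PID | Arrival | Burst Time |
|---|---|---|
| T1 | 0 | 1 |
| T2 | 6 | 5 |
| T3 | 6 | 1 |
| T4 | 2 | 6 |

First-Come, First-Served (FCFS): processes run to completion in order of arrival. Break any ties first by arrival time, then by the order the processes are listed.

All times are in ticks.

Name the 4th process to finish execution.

T3

Timeline: | T1 0-1 | idle 1-2 | T4 2-8 | T2 8-13 | T3 13-14 |
Completion: T1=1  T2=13  T3=14  T4=8
Finish order: T1 → T4 → T2 → T3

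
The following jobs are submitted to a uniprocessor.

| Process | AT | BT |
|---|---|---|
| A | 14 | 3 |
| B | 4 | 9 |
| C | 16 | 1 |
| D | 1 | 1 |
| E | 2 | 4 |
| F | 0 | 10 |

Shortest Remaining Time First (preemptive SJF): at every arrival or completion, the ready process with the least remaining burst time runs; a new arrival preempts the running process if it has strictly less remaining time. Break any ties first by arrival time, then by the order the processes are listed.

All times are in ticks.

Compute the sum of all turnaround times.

Gantt: | F 0-1 | D 1-2 | E 2-6 | F 6-15 | A 15-16 | C 16-17 | A 17-19 | B 19-28 |
Completion: A=19  B=28  C=17  D=2  E=6  F=15
Turnaround = completion − arrival: A=5, B=24, C=1, D=1, E=4, F=15
Total turnaround = 5 + 24 + 1 + 1 + 4 + 15 = 50

50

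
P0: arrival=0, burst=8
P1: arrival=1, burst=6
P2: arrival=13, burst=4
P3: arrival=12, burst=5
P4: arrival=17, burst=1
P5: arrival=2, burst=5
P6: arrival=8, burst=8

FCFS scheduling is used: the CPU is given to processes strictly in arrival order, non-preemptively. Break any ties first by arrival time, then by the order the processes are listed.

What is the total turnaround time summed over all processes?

120

Schedule: | P0 0-8 | P1 8-14 | P5 14-19 | P6 19-27 | P3 27-32 | P2 32-36 | P4 36-37 |
Completion: P0=8  P1=14  P2=36  P3=32  P4=37  P5=19  P6=27
Turnaround (C−A): P0=8  P1=13  P2=23  P3=20  P4=20  P5=17  P6=19
Turnaround = completion − arrival: P0=8, P1=13, P2=23, P3=20, P4=20, P5=17, P6=19
Total turnaround = 8 + 13 + 23 + 20 + 20 + 17 + 19 = 120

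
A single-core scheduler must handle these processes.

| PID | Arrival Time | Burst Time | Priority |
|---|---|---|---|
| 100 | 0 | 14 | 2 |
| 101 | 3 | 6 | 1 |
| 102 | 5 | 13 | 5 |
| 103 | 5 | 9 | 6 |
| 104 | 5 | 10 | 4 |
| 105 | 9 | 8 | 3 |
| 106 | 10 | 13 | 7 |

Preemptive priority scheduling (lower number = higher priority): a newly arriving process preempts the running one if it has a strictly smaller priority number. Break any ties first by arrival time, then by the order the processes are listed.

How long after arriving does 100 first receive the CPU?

0

Gantt: | 100 0-3 | 101 3-9 | 100 9-20 | 105 20-28 | 104 28-38 | 102 38-51 | 103 51-60 | 106 60-73 |
Completion: 100=20  101=9  102=51  103=60  104=38  105=28  106=73
Response(100) = first start − arrival = 0 − 0 = 0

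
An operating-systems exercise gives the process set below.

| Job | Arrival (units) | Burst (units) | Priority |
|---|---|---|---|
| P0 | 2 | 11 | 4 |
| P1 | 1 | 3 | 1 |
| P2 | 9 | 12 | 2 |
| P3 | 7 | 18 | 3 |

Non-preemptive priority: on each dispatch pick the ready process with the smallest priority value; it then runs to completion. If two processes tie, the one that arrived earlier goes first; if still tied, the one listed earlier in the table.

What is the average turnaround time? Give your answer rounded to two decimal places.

18.00

Schedule: | idle 0-1 | P1 1-4 | P0 4-15 | P2 15-27 | P3 27-45 |
Completion: P0=15  P1=4  P2=27  P3=45
Turnaround times: P0=13, P1=3, P2=18, P3=38
Average turnaround = (13+3+18+38) / 4 = 72/4 = 18.00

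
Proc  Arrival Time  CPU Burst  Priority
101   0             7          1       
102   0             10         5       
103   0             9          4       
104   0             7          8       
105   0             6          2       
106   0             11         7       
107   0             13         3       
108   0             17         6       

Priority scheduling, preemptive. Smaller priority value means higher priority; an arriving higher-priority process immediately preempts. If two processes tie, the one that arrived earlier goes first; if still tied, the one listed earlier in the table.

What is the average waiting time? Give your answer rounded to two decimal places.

32.63

Schedule: | 101 0-7 | 105 7-13 | 107 13-26 | 103 26-35 | 102 35-45 | 108 45-62 | 106 62-73 | 104 73-80 |
Completion: 101=7  102=45  103=35  104=80  105=13  106=73  107=26  108=62
Turnaround (C−A): 101=7  102=45  103=35  104=80  105=13  106=73  107=26  108=62
Waiting times: 101=0, 102=35, 103=26, 104=73, 105=7, 106=62, 107=13, 108=45
Average waiting = (0+35+26+73+7+62+13+45) / 8 = 261/8 = 32.63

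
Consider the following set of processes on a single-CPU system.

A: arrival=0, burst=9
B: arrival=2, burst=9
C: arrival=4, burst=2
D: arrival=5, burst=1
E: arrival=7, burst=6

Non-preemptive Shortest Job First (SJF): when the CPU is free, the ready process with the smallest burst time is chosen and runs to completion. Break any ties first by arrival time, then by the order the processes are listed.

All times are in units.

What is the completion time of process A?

9

Timeline: | A 0-9 | D 9-10 | C 10-12 | E 12-18 | B 18-27 |
Completion: A=9  B=27  C=12  D=10  E=18
Turnaround (C−A): A=9  B=25  C=8  D=5  E=11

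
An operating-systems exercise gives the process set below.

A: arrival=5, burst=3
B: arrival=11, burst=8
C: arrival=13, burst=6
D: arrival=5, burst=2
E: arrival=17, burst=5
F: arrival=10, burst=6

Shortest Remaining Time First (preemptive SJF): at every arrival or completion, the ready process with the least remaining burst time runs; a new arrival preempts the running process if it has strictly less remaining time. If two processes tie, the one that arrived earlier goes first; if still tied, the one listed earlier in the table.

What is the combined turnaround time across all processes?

56

Gantt: | idle 0-5 | D 5-7 | A 7-10 | F 10-16 | C 16-22 | E 22-27 | B 27-35 |
Completion: A=10  B=35  C=22  D=7  E=27  F=16
Turnaround (C−A): A=5  B=24  C=9  D=2  E=10  F=6
Turnaround = completion − arrival: A=5, B=24, C=9, D=2, E=10, F=6
Total turnaround = 5 + 24 + 9 + 2 + 10 + 6 = 56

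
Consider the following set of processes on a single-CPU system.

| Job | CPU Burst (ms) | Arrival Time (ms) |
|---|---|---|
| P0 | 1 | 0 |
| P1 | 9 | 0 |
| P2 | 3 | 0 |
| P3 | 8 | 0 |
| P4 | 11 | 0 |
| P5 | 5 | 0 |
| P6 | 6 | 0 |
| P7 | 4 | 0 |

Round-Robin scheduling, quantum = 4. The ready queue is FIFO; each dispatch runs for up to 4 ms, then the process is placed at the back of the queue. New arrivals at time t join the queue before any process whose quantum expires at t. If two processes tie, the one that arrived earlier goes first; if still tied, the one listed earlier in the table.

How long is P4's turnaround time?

Schedule: | P0 0-1 | P1 1-5 | P2 5-8 | P3 8-12 | P4 12-16 | P5 16-20 | P6 20-24 | P7 24-28 | P1 28-32 | P3 32-36 | P4 36-40 | P5 40-41 | P6 41-43 | P1 43-44 | P4 44-47 |
Completion: P0=1  P1=44  P2=8  P3=36  P4=47  P5=41  P6=43  P7=28
Turnaround(P4) = completion − arrival = 47 − 0 = 47

47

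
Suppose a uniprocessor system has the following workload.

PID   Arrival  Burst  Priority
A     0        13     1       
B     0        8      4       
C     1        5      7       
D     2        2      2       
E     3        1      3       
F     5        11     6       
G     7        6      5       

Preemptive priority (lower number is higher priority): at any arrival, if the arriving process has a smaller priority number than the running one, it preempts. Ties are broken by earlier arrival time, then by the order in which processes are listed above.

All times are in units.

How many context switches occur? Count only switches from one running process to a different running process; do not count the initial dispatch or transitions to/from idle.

Gantt: | A 0-13 | D 13-15 | E 15-16 | B 16-24 | G 24-30 | F 30-41 | C 41-46 |
Completion: A=13  B=24  C=46  D=15  E=16  F=41  G=30
Turnaround (C−A): A=13  B=24  C=45  D=13  E=13  F=36  G=23

6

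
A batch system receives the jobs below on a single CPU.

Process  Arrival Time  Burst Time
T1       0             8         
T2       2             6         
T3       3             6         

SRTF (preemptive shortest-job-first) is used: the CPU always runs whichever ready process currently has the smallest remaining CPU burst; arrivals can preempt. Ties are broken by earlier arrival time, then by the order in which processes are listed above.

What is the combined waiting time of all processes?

17

Schedule: | T1 0-8 | T2 8-14 | T3 14-20 |
Completion: T1=8  T2=14  T3=20
Turnaround (C−A): T1=8  T2=12  T3=17
Waiting = turnaround − burst: T1=0, T2=6, T3=11
Total waiting = 0 + 6 + 11 = 17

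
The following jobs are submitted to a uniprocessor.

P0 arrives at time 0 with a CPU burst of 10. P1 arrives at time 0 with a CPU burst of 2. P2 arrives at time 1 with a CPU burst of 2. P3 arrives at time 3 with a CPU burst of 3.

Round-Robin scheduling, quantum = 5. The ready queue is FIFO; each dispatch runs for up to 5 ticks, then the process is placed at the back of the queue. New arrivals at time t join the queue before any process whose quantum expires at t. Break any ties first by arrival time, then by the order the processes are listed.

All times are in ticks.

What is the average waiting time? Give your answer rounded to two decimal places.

6.00

Schedule: | P0 0-5 | P1 5-7 | P2 7-9 | P3 9-12 | P0 12-17 |
Completion: P0=17  P1=7  P2=9  P3=12
Turnaround (C−A): P0=17  P1=7  P2=8  P3=9
Waiting times: P0=7, P1=5, P2=6, P3=6
Average waiting = (7+5+6+6) / 4 = 24/4 = 6.00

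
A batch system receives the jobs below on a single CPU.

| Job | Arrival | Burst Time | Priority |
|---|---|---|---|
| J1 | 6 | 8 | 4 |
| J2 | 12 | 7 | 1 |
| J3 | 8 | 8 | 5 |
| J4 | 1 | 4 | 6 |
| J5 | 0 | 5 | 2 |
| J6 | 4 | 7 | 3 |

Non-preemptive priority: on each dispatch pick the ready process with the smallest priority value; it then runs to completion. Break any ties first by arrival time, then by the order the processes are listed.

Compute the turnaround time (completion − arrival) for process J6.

Timeline: | J5 0-5 | J6 5-12 | J2 12-19 | J1 19-27 | J3 27-35 | J4 35-39 |
Completion: J1=27  J2=19  J3=35  J4=39  J5=5  J6=12
Turnaround(J6) = completion − arrival = 12 − 4 = 8

8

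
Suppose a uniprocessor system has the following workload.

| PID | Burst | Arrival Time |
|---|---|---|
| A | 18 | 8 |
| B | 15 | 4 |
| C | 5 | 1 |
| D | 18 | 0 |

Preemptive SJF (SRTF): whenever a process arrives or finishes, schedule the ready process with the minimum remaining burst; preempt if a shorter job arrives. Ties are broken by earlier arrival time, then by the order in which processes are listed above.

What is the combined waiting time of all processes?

Timeline: | D 0-1 | C 1-6 | B 6-21 | D 21-38 | A 38-56 |
Completion: A=56  B=21  C=6  D=38
Waiting = turnaround − burst: A=30, B=2, C=0, D=20
Total waiting = 30 + 2 + 0 + 20 = 52

52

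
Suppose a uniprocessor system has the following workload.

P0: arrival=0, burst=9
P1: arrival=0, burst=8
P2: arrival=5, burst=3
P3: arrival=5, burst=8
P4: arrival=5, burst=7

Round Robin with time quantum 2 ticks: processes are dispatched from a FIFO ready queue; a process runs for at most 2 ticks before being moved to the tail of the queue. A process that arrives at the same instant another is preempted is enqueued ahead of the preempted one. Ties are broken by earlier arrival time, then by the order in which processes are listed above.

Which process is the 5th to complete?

P4

Gantt: | P0 0-2 | P1 2-4 | P0 4-6 | P1 6-8 | P2 8-10 | P3 10-12 | P4 12-14 | P0 14-16 | P1 16-18 | P2 18-19 | P3 19-21 | P4 21-23 | P0 23-25 | P1 25-27 | P3 27-29 | P4 29-31 | P0 31-32 | P3 32-34 | P4 34-35 |
Completion: P0=32  P1=27  P2=19  P3=34  P4=35
Turnaround (C−A): P0=32  P1=27  P2=14  P3=29  P4=30
Finish order: P2 → P1 → P0 → P3 → P4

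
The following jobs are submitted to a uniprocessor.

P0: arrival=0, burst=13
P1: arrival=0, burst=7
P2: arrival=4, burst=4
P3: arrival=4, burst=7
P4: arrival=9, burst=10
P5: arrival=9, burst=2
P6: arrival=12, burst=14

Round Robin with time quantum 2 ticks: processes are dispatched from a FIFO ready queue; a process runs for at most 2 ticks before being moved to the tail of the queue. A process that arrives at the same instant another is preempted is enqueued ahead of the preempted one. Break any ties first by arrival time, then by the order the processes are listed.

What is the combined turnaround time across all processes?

Gantt: | P0 0-2 | P1 2-4 | P0 4-6 | P2 6-8 | P3 8-10 | P1 10-12 | P0 12-14 | P2 14-16 | P4 16-18 | P5 18-20 | P3 20-22 | P6 22-24 | P1 24-26 | P0 26-28 | P4 28-30 | P3 30-32 | P6 32-34 | P1 34-35 | P0 35-37 | P4 37-39 | P3 39-40 | P6 40-42 | P0 42-44 | P4 44-46 | P6 46-48 | P0 48-49 | P4 49-51 | P6 51-57 |
Completion: P0=49  P1=35  P2=16  P3=40  P4=51  P5=20  P6=57
Turnaround (C−A): P0=49  P1=35  P2=12  P3=36  P4=42  P5=11  P6=45
Turnaround = completion − arrival: P0=49, P1=35, P2=12, P3=36, P4=42, P5=11, P6=45
Total turnaround = 49 + 35 + 12 + 36 + 42 + 11 + 45 = 230

230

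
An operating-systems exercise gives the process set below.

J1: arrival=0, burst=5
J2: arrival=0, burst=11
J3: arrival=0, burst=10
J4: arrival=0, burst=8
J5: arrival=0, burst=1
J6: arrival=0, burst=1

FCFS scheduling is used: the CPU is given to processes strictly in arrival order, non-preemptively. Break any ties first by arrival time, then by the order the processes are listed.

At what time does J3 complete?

Timeline: | J1 0-5 | J2 5-16 | J3 16-26 | J4 26-34 | J5 34-35 | J6 35-36 |
Completion: J1=5  J2=16  J3=26  J4=34  J5=35  J6=36

26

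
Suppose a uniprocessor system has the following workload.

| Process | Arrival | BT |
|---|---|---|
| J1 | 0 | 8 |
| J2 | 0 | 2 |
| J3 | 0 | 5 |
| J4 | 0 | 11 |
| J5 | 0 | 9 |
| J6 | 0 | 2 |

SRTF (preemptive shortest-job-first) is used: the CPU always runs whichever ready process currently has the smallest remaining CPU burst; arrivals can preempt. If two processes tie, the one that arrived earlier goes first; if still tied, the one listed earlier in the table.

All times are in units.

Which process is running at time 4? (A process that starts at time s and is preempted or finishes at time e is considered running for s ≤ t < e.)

J3

Timeline: | J2 0-2 | J6 2-4 | J3 4-9 | J1 9-17 | J5 17-26 | J4 26-37 |
Completion: J1=17  J2=2  J3=9  J4=37  J5=26  J6=4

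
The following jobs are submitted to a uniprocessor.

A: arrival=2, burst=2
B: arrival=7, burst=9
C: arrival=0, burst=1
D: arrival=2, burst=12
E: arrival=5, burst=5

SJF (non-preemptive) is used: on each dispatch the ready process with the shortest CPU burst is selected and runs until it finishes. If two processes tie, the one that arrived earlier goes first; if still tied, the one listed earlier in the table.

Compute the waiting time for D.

Gantt: | C 0-1 | idle 1-2 | A 2-4 | D 4-16 | E 16-21 | B 21-30 |
Completion: A=4  B=30  C=1  D=16  E=21
Waiting(D) = turnaround − burst = 14 − 12 = 2

2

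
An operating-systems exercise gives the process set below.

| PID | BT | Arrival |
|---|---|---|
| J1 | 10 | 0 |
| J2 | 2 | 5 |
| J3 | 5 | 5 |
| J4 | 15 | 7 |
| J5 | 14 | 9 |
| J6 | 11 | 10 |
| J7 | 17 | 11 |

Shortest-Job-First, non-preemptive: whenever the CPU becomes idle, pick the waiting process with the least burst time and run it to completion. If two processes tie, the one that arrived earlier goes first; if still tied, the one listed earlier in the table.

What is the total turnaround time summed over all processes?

193

Timeline: | J1 0-10 | J2 10-12 | J3 12-17 | J6 17-28 | J5 28-42 | J4 42-57 | J7 57-74 |
Completion: J1=10  J2=12  J3=17  J4=57  J5=42  J6=28  J7=74
Turnaround (C−A): J1=10  J2=7  J3=12  J4=50  J5=33  J6=18  J7=63
Turnaround = completion − arrival: J1=10, J2=7, J3=12, J4=50, J5=33, J6=18, J7=63
Total turnaround = 10 + 7 + 12 + 50 + 33 + 18 + 63 = 193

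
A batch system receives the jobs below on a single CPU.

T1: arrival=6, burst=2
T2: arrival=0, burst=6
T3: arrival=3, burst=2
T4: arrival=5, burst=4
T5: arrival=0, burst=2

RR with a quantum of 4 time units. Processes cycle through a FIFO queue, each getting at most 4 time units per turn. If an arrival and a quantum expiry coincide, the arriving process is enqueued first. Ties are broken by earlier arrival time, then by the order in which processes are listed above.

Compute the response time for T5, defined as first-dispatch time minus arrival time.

4

Gantt: | T2 0-4 | T5 4-6 | T3 6-8 | T2 8-10 | T4 10-14 | T1 14-16 |
Completion: T1=16  T2=10  T3=8  T4=14  T5=6
Turnaround (C−A): T1=10  T2=10  T3=5  T4=9  T5=6
Response(T5) = first start − arrival = 4 − 0 = 4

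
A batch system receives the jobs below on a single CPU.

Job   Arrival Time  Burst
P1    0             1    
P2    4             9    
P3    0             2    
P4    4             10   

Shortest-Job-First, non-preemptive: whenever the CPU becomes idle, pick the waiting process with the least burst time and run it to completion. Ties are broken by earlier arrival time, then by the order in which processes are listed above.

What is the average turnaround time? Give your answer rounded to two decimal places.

8.00

Timeline: | P1 0-1 | P3 1-3 | idle 3-4 | P2 4-13 | P4 13-23 |
Completion: P1=1  P2=13  P3=3  P4=23
Turnaround (C−A): P1=1  P2=9  P3=3  P4=19
Turnaround times: P1=1, P2=9, P3=3, P4=19
Average turnaround = (1+9+3+19) / 4 = 32/4 = 8.00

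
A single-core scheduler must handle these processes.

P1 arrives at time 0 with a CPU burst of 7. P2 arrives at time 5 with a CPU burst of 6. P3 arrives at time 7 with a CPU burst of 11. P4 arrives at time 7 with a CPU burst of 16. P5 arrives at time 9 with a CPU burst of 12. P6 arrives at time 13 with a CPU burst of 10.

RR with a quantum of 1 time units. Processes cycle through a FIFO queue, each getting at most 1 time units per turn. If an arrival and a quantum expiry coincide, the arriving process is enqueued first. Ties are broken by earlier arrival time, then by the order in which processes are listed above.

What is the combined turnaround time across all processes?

Schedule: | P1 0-5 | P2 5-6 | P1 6-7 | P2 7-8 | P3 8-9 | P4 9-10 | P1 10-11 | P2 11-12 | P5 12-13 | P3 13-14 | P4 14-15 | P2 15-16 | P6 16-17 | P5 17-18 | P3 18-19 | P4 19-20 | P2 20-21 | P6 21-22 | P5 22-23 | P3 23-24 | P4 24-25 | P2 25-26 | P6 26-27 | P5 27-28 | P3 28-29 | P4 29-30 | P6 30-31 | P5 31-32 | P3 32-33 | P4 33-34 | P6 34-35 | P5 35-36 | P3 36-37 | P4 37-38 | P6 38-39 | P5 39-40 | P3 40-41 | P4 41-42 | P6 42-43 | P5 43-44 | P3 44-45 | P4 45-46 | P6 46-47 | P5 47-48 | P3 48-49 | P4 49-50 | P6 50-51 | P5 51-52 | P3 52-53 | P4 53-54 | P6 54-55 | P5 55-56 | P4 56-57 | P5 57-58 | P4 58-62 |
Completion: P1=11  P2=26  P3=53  P4=62  P5=58  P6=55
Turnaround = completion − arrival: P1=11, P2=21, P3=46, P4=55, P5=49, P6=42
Total turnaround = 11 + 21 + 46 + 55 + 49 + 42 = 224

224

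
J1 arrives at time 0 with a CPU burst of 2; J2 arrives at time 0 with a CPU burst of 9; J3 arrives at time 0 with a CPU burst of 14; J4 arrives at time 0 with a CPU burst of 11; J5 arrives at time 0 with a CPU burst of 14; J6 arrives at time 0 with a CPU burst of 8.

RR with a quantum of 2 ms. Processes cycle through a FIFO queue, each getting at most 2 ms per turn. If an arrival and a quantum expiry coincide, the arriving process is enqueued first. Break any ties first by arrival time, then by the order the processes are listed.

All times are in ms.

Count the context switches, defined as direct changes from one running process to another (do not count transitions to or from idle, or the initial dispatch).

Gantt: | J1 0-2 | J2 2-4 | J3 4-6 | J4 6-8 | J5 8-10 | J6 10-12 | J2 12-14 | J3 14-16 | J4 16-18 | J5 18-20 | J6 20-22 | J2 22-24 | J3 24-26 | J4 26-28 | J5 28-30 | J6 30-32 | J2 32-34 | J3 34-36 | J4 36-38 | J5 38-40 | J6 40-42 | J2 42-43 | J3 43-45 | J4 45-47 | J5 47-49 | J3 49-51 | J4 51-52 | J5 52-54 | J3 54-56 | J5 56-58 |
Completion: J1=2  J2=43  J3=56  J4=52  J5=58  J6=42

29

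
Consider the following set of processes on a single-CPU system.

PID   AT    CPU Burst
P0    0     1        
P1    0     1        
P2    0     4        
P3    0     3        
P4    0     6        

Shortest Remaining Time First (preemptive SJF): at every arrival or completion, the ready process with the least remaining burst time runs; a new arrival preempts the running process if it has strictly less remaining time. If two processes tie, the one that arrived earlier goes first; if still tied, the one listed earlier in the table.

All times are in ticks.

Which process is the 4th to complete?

P2

Schedule: | P0 0-1 | P1 1-2 | P3 2-5 | P2 5-9 | P4 9-15 |
Completion: P0=1  P1=2  P2=9  P3=5  P4=15
Turnaround (C−A): P0=1  P1=2  P2=9  P3=5  P4=15
Finish order: P0 → P1 → P3 → P2 → P4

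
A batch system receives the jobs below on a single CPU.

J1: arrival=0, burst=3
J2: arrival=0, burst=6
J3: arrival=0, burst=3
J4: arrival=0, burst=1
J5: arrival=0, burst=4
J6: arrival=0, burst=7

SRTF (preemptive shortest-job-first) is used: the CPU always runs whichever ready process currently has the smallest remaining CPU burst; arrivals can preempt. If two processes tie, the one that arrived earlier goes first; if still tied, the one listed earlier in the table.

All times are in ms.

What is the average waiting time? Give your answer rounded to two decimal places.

6.67

Schedule: | J4 0-1 | J1 1-4 | J3 4-7 | J5 7-11 | J2 11-17 | J6 17-24 |
Completion: J1=4  J2=17  J3=7  J4=1  J5=11  J6=24
Turnaround (C−A): J1=4  J2=17  J3=7  J4=1  J5=11  J6=24
Waiting times: J1=1, J2=11, J3=4, J4=0, J5=7, J6=17
Average waiting = (1+11+4+0+7+17) / 6 = 40/6 = 6.67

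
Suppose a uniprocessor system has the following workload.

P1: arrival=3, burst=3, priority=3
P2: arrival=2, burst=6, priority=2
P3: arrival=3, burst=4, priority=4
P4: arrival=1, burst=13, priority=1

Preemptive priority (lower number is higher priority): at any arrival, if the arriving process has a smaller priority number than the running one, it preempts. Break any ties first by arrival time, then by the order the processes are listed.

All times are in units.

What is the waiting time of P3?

Gantt: | idle 0-1 | P4 1-14 | P2 14-20 | P1 20-23 | P3 23-27 |
Completion: P1=23  P2=20  P3=27  P4=14
Waiting(P3) = turnaround − burst = 24 − 4 = 20

20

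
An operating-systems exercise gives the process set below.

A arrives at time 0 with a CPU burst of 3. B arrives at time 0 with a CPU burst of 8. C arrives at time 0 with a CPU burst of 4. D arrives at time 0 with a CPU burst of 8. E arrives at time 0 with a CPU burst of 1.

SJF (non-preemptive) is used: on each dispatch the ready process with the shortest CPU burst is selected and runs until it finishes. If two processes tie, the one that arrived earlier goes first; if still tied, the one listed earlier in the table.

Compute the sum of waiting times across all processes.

Schedule: | E 0-1 | A 1-4 | C 4-8 | B 8-16 | D 16-24 |
Completion: A=4  B=16  C=8  D=24  E=1
Waiting = turnaround − burst: A=1, B=8, C=4, D=16, E=0
Total waiting = 1 + 8 + 4 + 16 + 0 = 29

29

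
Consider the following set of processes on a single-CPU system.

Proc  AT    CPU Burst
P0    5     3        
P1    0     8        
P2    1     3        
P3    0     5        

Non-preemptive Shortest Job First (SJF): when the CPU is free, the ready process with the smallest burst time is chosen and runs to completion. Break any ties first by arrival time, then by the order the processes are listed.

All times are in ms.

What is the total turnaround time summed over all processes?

Timeline: | P3 0-5 | P2 5-8 | P0 8-11 | P1 11-19 |
Completion: P0=11  P1=19  P2=8  P3=5
Turnaround (C−A): P0=6  P1=19  P2=7  P3=5
Turnaround = completion − arrival: P0=6, P1=19, P2=7, P3=5
Total turnaround = 6 + 19 + 7 + 5 = 37

37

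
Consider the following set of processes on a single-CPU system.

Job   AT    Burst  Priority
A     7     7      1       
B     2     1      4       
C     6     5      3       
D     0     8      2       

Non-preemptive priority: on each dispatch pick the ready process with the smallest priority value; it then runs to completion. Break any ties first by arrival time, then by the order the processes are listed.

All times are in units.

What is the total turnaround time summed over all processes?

Schedule: | D 0-8 | A 8-15 | C 15-20 | B 20-21 |
Completion: A=15  B=21  C=20  D=8
Turnaround (C−A): A=8  B=19  C=14  D=8
Turnaround = completion − arrival: A=8, B=19, C=14, D=8
Total turnaround = 8 + 19 + 14 + 8 = 49

49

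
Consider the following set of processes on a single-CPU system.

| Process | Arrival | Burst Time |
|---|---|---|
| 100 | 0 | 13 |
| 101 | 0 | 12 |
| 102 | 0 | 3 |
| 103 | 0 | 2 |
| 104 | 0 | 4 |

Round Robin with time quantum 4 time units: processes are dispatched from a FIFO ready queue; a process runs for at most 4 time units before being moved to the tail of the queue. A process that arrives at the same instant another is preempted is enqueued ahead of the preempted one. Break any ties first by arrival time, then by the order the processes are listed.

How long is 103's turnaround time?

Timeline: | 100 0-4 | 101 4-8 | 102 8-11 | 103 11-13 | 104 13-17 | 100 17-21 | 101 21-25 | 100 25-29 | 101 29-33 | 100 33-34 |
Completion: 100=34  101=33  102=11  103=13  104=17
Turnaround(103) = completion − arrival = 13 − 0 = 13

13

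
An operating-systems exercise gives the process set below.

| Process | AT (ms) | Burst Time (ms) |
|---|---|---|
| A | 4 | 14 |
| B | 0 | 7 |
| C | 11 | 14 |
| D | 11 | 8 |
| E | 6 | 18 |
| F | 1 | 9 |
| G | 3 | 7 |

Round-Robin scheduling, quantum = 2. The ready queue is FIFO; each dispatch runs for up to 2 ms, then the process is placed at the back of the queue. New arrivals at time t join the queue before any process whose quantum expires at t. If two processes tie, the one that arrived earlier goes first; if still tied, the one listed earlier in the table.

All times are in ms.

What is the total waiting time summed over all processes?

281

Timeline: | B 0-2 | F 2-4 | B 4-6 | G 6-8 | A 8-10 | F 10-12 | E 12-14 | B 14-16 | G 16-18 | A 18-20 | C 20-22 | D 22-24 | F 24-26 | E 26-28 | B 28-29 | G 29-31 | A 31-33 | C 33-35 | D 35-37 | F 37-39 | E 39-41 | G 41-42 | A 42-44 | C 44-46 | D 46-48 | F 48-49 | E 49-51 | A 51-53 | C 53-55 | D 55-57 | E 57-59 | A 59-61 | C 61-63 | E 63-65 | A 65-67 | C 67-69 | E 69-71 | C 71-73 | E 73-77 |
Completion: A=67  B=29  C=73  D=57  E=77  F=49  G=42
Turnaround (C−A): A=63  B=29  C=62  D=46  E=71  F=48  G=39
Waiting = turnaround − burst: A=49, B=22, C=48, D=38, E=53, F=39, G=32
Total waiting = 49 + 22 + 48 + 38 + 53 + 39 + 32 = 281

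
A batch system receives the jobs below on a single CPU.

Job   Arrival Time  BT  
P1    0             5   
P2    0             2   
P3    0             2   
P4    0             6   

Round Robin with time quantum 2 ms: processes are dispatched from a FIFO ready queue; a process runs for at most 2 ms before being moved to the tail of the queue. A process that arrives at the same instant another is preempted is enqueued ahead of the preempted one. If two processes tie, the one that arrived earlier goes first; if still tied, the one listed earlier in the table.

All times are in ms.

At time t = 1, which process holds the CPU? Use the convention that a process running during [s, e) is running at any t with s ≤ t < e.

Timeline: | P1 0-2 | P2 2-4 | P3 4-6 | P4 6-8 | P1 8-10 | P4 10-12 | P1 12-13 | P4 13-15 |
Completion: P1=13  P2=4  P3=6  P4=15

P1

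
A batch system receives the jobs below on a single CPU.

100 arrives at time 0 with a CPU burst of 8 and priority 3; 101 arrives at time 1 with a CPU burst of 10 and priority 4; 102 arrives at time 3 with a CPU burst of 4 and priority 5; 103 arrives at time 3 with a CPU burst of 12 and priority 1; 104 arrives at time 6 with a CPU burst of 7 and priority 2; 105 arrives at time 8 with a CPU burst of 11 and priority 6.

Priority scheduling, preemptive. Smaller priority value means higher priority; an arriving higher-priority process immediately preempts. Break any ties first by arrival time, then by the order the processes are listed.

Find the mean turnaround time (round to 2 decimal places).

Gantt: | 100 0-3 | 103 3-15 | 104 15-22 | 100 22-27 | 101 27-37 | 102 37-41 | 105 41-52 |
Completion: 100=27  101=37  102=41  103=15  104=22  105=52
Turnaround times: 100=27, 101=36, 102=38, 103=12, 104=16, 105=44
Average turnaround = (27+36+38+12+16+44) / 6 = 173/6 = 28.83

28.83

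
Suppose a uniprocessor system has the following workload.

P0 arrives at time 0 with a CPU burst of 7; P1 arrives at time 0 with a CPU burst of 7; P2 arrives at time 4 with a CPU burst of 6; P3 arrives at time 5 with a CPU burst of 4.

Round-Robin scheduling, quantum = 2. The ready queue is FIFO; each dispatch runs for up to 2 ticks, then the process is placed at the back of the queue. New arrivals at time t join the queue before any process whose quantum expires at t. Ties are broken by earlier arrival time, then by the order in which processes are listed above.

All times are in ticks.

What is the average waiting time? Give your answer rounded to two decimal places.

13.75

Gantt: | P0 0-2 | P1 2-4 | P0 4-6 | P2 6-8 | P1 8-10 | P3 10-12 | P0 12-14 | P2 14-16 | P1 16-18 | P3 18-20 | P0 20-21 | P2 21-23 | P1 23-24 |
Completion: P0=21  P1=24  P2=23  P3=20
Waiting times: P0=14, P1=17, P2=13, P3=11
Average waiting = (14+17+13+11) / 4 = 55/4 = 13.75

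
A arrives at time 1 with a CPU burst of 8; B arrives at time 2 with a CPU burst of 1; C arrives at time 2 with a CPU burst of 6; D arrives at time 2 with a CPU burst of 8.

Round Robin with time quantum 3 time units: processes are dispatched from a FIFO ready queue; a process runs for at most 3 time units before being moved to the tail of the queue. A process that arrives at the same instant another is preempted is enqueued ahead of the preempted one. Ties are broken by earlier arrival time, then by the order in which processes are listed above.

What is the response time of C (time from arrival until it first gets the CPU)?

Gantt: | idle 0-1 | A 1-4 | B 4-5 | C 5-8 | D 8-11 | A 11-14 | C 14-17 | D 17-20 | A 20-22 | D 22-24 |
Completion: A=22  B=5  C=17  D=24
Response(C) = first start − arrival = 5 − 2 = 3

3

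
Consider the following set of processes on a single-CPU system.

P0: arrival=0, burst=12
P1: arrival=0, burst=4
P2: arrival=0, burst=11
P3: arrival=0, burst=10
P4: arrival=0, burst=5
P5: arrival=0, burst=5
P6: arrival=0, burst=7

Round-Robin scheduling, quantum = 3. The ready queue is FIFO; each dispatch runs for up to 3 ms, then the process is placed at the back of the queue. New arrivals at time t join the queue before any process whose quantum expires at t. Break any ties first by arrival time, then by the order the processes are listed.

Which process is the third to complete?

Gantt: | P0 0-3 | P1 3-6 | P2 6-9 | P3 9-12 | P4 12-15 | P5 15-18 | P6 18-21 | P0 21-24 | P1 24-25 | P2 25-28 | P3 28-31 | P4 31-33 | P5 33-35 | P6 35-38 | P0 38-41 | P2 41-44 | P3 44-47 | P6 47-48 | P0 48-51 | P2 51-53 | P3 53-54 |
Completion: P0=51  P1=25  P2=53  P3=54  P4=33  P5=35  P6=48
Turnaround (C−A): P0=51  P1=25  P2=53  P3=54  P4=33  P5=35  P6=48
Finish order: P1 → P4 → P5 → P6 → P0 → P2 → P3

P5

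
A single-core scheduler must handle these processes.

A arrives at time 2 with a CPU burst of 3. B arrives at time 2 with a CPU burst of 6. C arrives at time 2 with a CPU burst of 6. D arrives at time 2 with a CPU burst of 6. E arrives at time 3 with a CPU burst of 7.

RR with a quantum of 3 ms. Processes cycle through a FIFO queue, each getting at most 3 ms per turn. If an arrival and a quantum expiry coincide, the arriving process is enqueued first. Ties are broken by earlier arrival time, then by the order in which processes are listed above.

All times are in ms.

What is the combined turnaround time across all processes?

93

Timeline: | idle 0-2 | A 2-5 | B 5-8 | C 8-11 | D 11-14 | E 14-17 | B 17-20 | C 20-23 | D 23-26 | E 26-30 |
Completion: A=5  B=20  C=23  D=26  E=30
Turnaround (C−A): A=3  B=18  C=21  D=24  E=27
Turnaround = completion − arrival: A=3, B=18, C=21, D=24, E=27
Total turnaround = 3 + 18 + 21 + 24 + 27 = 93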